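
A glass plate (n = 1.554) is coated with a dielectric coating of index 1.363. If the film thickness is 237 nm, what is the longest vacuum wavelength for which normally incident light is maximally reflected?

Top surface (1.0 → 1.363): reflection off a higher-index medium gives a half-wave phase shift.
At the lower boundary (n = 1.363 to n = 1.554) the reflected ray undergoes a half-wave phase shift.
Zero or two π shifts → no net half-wave offset.
For bright reflection here: 2 n t = m λ.
λ = 2 n t / m. The longest wavelength is m = 1: λ = 2 × 1.363 × 237 / 1.00 = 646 nm.

646 nm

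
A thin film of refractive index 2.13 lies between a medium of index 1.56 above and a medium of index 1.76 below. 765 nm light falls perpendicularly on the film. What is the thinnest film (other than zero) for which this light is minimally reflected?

Ray reflecting at the top interface goes from n = 1.56 toward n = 2.13: a half-wave phase shift.
Bottom surface (2.13 → 1.76): reflection off a lower-index medium gives no phase shift.
The two reflections differ by half a wavelength.
With one net inversion, destructive interference in reflection requires 2 n t = m λ.
Minimum nonzero at m = 1: t = λ / (2 n) = 765 / (2 × 2.13) = 180 nm.

180 nm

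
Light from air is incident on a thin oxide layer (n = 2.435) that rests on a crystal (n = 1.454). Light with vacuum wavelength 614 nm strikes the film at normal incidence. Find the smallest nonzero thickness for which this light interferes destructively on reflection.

At the upper boundary (n = 1.0 to n = 2.435) the reflected ray undergoes a half-wave phase shift.
At the lower boundary (n = 2.435 to n = 1.454) the reflected ray undergoes no phase shift.
Exactly one π shift → a net half-wave offset.
With one net inversion, destructive interference in reflection requires 2 n t = m λ.
The smallest nonzero thickness corresponds to m = 1: t = m λ / (2 n) = 1.00 × 614 / (2 × 2.435) = 126 nm.

126 nm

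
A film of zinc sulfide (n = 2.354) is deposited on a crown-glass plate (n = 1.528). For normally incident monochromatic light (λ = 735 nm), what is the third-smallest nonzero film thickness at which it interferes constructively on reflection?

At the upper boundary (n = 1.0 to n = 2.354) the reflected ray undergoes a half-wave phase shift.
Bottom surface (2.354 → 1.528): reflection off a lower-index medium gives no phase shift.
Net: one phase inversion between the two reflected rays.
With one net inversion, constructive interference in reflection requires 2 n t = (m + ½) λ.
The third-smallest nonzero thickness corresponds to m = 2: t = (m + ½) λ / (2 n) = 2.50 × 735 / (2 × 2.354) = 390 nm.

390 nm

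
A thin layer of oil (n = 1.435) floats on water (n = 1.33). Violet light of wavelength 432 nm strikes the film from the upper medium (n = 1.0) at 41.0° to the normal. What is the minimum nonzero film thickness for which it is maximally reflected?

At the upper boundary (n = 1.0 to n = 1.435) the reflected ray undergoes a half-wave phase shift.
Bottom surface (1.435 → 1.33): reflection off a lower-index medium gives no phase shift.
The two reflections differ by half a wavelength.
For bright reflection here: 2 n t cos θ_r = (m + ½) λ.
Snell's law: 1.0 sin 41.0° = 1.435 sin θ_r → sin θ_r = 0.457, cos θ_r = 0.889.
Minimum at m = 0: t = λ / (4 n cos θ_r) = 432 / (4 × 1.435 × 0.889) = 84.6 nm.

84.6 nm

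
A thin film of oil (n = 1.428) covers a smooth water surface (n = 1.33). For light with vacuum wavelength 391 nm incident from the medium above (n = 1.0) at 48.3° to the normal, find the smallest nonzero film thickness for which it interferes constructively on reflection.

80.3 nm

Ray reflecting at the top interface goes from n = 1.0 toward n = 1.428: a half-wave phase shift.
At the lower boundary (n = 1.428 to n = 1.33) the reflected ray undergoes no phase shift.
Net: one phase inversion between the two reflected rays.
With one net inversion, constructive interference in reflection requires 2 n t cos θ_r = (m + ½) λ.
Snell's law: 1.0 sin 48.3° = 1.428 sin θ_r → sin θ_r = 0.523, cos θ_r = 0.852.
Minimum at m = 0: t = λ / (4 n cos θ_r) = 391 / (4 × 1.428 × 0.852) = 80.3 nm.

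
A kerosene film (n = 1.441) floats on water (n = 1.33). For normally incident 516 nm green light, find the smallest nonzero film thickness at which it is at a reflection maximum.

Top surface (1.0 → 1.441): reflection off a higher-index medium gives a half-wave phase shift.
Bottom surface (1.441 → 1.33): reflection off a lower-index medium gives no phase shift.
Net: one phase inversion between the two reflected rays.
So the condition for constructive reflection is 2 n t = (m + ½) λ.
Minimum at m = 0: t = λ / (4 n) = 516 / (4 × 1.441) = 89.5 nm.

89.5 nm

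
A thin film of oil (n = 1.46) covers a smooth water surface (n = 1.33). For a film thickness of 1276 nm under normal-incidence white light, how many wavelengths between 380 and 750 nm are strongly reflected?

5

Top surface (1.0 → 1.46): reflection off a higher-index medium gives a half-wave phase shift.
Bottom surface (1.46 → 1.33): reflection off a lower-index medium gives no phase shift.
Exactly one π shift → a net half-wave offset.
For strong reflection here: 2 n t = (m + ½) λ.
λ = 2 n t / (m + ½) = 3726 / (m + ½) nm.
m=4: 828 nm (IR); m=5: 677 nm (visible); m=6: 573 nm (visible); m=7: 497 nm (visible); m=8: 438 nm (visible); m=9: 392 nm (visible); m=10: 355 nm (UV).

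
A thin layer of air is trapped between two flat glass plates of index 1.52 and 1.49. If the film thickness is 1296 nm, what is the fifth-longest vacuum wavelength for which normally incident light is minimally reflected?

518 nm

Ray reflecting at the top interface goes from n = 1.52 toward n = 1.0: no phase shift.
At the lower boundary (n = 1.0 to n = 1.49) the reflected ray undergoes a half-wave phase shift.
Exactly one π shift → a net half-wave offset.
With one net inversion, destructive interference in reflection requires 2 n t = m λ.
λ = 2 n t / m. The fifth-longest wavelength is m = 5: λ = 2 × 1.0 × 1296 / 5.00 = 518 nm.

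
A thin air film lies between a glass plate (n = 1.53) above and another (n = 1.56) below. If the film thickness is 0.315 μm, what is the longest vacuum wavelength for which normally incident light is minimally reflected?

Ray reflecting at the top interface goes from n = 1.53 toward n = 1.0: no phase shift.
At the lower boundary (n = 1.0 to n = 1.56) the reflected ray undergoes a half-wave phase shift.
Exactly one π shift → a net half-wave offset.
For minimum reflection here: 2 n t = m λ.
λ = 2 n t / m. The longest wavelength is m = 1: λ = 2 × 1.0 × 315 / 1.00 = 630 nm.

630 nm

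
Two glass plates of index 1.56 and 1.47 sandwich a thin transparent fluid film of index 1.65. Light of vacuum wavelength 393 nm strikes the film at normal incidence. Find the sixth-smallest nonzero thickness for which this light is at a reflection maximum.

655 nm

Ray reflecting at the top interface goes from n = 1.56 toward n = 1.65: a half-wave phase shift.
At the lower boundary (n = 1.65 to n = 1.47) the reflected ray undergoes no phase shift.
Exactly one π shift → a net half-wave offset.
So the condition for constructive reflection is 2 n t = (m + ½) λ.
The sixth-smallest nonzero thickness corresponds to m = 5: t = (m + ½) λ / (2 n) = 5.50 × 393 / (2 × 1.65) = 655 nm.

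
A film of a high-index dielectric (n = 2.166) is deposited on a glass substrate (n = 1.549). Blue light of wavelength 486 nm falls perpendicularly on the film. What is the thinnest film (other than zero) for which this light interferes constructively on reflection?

Top surface (1.0 → 2.166): reflection off a higher-index medium gives a half-wave phase shift.
At the lower boundary (n = 2.166 to n = 1.549) the reflected ray undergoes no phase shift.
The two reflections differ by half a wavelength.
For maximum reflection here: 2 n t = (m + ½) λ.
Minimum at m = 0: t = λ / (4 n) = 486 / (4 × 2.166) = 56.1 nm.

56.1 nm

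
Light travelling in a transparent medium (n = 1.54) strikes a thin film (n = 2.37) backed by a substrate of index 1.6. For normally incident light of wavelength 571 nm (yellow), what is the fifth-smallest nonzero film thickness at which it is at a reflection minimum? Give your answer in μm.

Ray reflecting at the top interface goes from n = 1.54 toward n = 2.37: a half-wave phase shift.
At the lower boundary (n = 2.37 to n = 1.6) the reflected ray undergoes no phase shift.
Net: one phase inversion between the two reflected rays.
For minimum reflection here: 2 n t = m λ.
The fifth-smallest nonzero thickness corresponds to m = 5: t = m λ / (2 n) = 5.00 × 571 / (2 × 2.37) = 602 nm.

0.602 μm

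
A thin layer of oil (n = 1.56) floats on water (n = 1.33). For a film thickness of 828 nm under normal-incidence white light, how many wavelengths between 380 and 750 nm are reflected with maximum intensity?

4

At the upper boundary (n = 1.0 to n = 1.56) the reflected ray undergoes a half-wave phase shift.
At the lower boundary (n = 1.56 to n = 1.33) the reflected ray undergoes no phase shift.
Net: one phase inversion between the two reflected rays.
So the condition for constructive reflection is 2 n t = (m + ½) λ.
λ = 2 n t / (m + ½) = 2583 / (m + ½) nm.
m=2: 1033 nm (IR); m=3: 738 nm (visible); m=4: 574 nm (visible); m=5: 470 nm (visible); m=6: 397 nm (visible); m=7: 344 nm (UV).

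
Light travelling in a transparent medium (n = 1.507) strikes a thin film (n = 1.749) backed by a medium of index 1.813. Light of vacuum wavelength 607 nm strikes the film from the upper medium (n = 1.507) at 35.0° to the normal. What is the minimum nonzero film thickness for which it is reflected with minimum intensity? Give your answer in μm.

0.0998 μm

Top surface (1.507 → 1.749): reflection off a higher-index medium gives a half-wave phase shift.
At the lower boundary (n = 1.749 to n = 1.813) the reflected ray undergoes a half-wave phase shift.
Zero or two π shifts → no net half-wave offset.
For dark reflection here: 2 n t cos θ_r = (m + ½) λ.
Snell's law: 1.507 sin 35.0° = 1.749 sin θ_r → sin θ_r = 0.494, cos θ_r = 0.869.
Minimum at m = 0: t = λ / (4 n cos θ_r) = 607 / (4 × 1.749 × 0.869) = 99.8 nm.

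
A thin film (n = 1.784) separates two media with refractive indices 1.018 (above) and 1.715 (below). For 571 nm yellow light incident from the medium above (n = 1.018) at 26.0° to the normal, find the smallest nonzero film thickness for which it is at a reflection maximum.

82.6 nm

Top surface (1.018 → 1.784): reflection off a higher-index medium gives a half-wave phase shift.
Bottom surface (1.784 → 1.715): reflection off a lower-index medium gives no phase shift.
Exactly one π shift → a net half-wave offset.
So the condition for constructive reflection is 2 n t cos θ_r = (m + ½) λ.
Snell's law: 1.018 sin 26.0° = 1.784 sin θ_r → sin θ_r = 0.250, cos θ_r = 0.968.
Minimum at m = 0: t = λ / (4 n cos θ_r) = 571 / (4 × 1.784 × 0.968) = 82.6 nm.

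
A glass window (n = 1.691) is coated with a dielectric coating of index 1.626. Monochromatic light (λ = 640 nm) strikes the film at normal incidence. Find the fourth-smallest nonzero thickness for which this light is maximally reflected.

787 nm

Top surface (1.0 → 1.626): reflection off a higher-index medium gives a half-wave phase shift.
Ray reflecting at the bottom interface goes from n = 1.626 toward n = 1.691: a half-wave phase shift.
The two reflections carry the same phase change, so no net offset.
So the condition for constructive reflection is 2 n t = m λ.
The fourth-smallest nonzero thickness corresponds to m = 4: t = m λ / (2 n) = 4.00 × 640 / (2 × 1.626) = 787 nm.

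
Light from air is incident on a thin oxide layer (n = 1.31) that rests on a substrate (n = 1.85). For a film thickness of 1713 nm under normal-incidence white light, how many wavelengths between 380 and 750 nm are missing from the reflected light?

At the upper boundary (n = 1.0 to n = 1.31) the reflected ray undergoes a half-wave phase shift.
Ray reflecting at the bottom interface goes from n = 1.31 toward n = 1.85: a half-wave phase shift.
Net: no relative phase inversion (both shifts match).
For minimum reflection here: 2 n t = (m + ½) λ.
λ = 2 n t / (m + ½) = 4488 / (m + ½) nm.
m=5: 816 nm (IR); m=6: 690 nm (visible); m=7: 598 nm (visible); m=8: 528 nm (visible); m=9: 472 nm (visible); m=10: 427 nm (visible); m=11: 390 nm (visible); m=12: 359 nm (UV).

6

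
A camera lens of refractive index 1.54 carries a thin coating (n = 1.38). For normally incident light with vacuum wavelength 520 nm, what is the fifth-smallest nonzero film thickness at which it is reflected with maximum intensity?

942 nm

Ray reflecting at the top interface goes from n = 1.0 toward n = 1.38: a half-wave phase shift.
Bottom surface (1.38 → 1.54): reflection off a higher-index medium gives a half-wave phase shift.
Net: no relative phase inversion (both shifts match).
So the condition for constructive reflection is 2 n t = m λ.
The fifth-smallest nonzero thickness corresponds to m = 5: t = m λ / (2 n) = 5.00 × 520 / (2 × 1.38) = 942 nm.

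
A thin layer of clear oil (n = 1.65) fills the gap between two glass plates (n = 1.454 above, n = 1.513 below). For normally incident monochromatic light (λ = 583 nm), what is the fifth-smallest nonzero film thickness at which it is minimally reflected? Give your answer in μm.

0.883 μm

At the upper boundary (n = 1.454 to n = 1.65) the reflected ray undergoes a half-wave phase shift.
At the lower boundary (n = 1.65 to n = 1.513) the reflected ray undergoes no phase shift.
The two reflections differ by half a wavelength.
For weak reflection here: 2 n t = m λ.
The fifth-smallest nonzero thickness corresponds to m = 5: t = m λ / (2 n) = 5.00 × 583 / (2 × 1.65) = 883 nm.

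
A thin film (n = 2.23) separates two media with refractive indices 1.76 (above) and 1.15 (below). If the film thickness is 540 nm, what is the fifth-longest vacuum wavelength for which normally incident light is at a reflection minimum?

482 nm

Top surface (1.76 → 2.23): reflection off a higher-index medium gives a half-wave phase shift.
Bottom surface (2.23 → 1.15): reflection off a lower-index medium gives no phase shift.
The two reflections differ by half a wavelength.
With one net inversion, destructive interference in reflection requires 2 n t = m λ.
λ = 2 n t / m. The fifth-longest wavelength is m = 5: λ = 2 × 2.23 × 540 / 5.00 = 482 nm.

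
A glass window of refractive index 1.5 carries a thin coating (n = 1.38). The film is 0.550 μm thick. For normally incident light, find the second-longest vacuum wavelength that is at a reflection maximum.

759 nm

Top surface (1.0 → 1.38): reflection off a higher-index medium gives a half-wave phase shift.
Bottom surface (1.38 → 1.5): reflection off a higher-index medium gives a half-wave phase shift.
Zero or two π shifts → no net half-wave offset.
With no net inversion, constructive interference in reflection requires 2 n t = m λ.
λ = 2 n t / m. The second-longest wavelength is m = 2: λ = 2 × 1.38 × 550 / 2.00 = 759 nm.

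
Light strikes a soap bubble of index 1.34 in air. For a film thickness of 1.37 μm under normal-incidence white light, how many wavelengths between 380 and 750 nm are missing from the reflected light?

Ray reflecting at the top interface goes from n = 1.0 toward n = 1.34: a half-wave phase shift.
Bottom surface (1.34 → 1.0): reflection off a lower-index medium gives no phase shift.
The two reflections differ by half a wavelength.
With one net inversion, destructive interference in reflection requires 2 n t = m λ.
λ = 2 n t / m = 3672 / m nm.
m=4: 918 nm (IR); m=5: 734 nm (visible); m=6: 612 nm (visible); m=7: 525 nm (visible); m=8: 459 nm (visible); m=9: 408 nm (visible); m=10: 367 nm (UV).

5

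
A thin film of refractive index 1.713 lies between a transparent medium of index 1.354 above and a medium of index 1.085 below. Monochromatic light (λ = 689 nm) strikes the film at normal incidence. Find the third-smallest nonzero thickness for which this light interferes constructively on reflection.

Ray reflecting at the top interface goes from n = 1.354 toward n = 1.713: a half-wave phase shift.
Bottom surface (1.713 → 1.085): reflection off a lower-index medium gives no phase shift.
The two reflections differ by half a wavelength.
For maximum reflection here: 2 n t = (m + ½) λ.
The third-smallest nonzero thickness corresponds to m = 2: t = (m + ½) λ / (2 n) = 2.50 × 689 / (2 × 1.713) = 503 nm.

503 nm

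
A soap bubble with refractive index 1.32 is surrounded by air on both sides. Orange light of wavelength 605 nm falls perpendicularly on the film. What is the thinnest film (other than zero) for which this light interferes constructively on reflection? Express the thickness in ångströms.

Top surface (1.0 → 1.32): reflection off a higher-index medium gives a half-wave phase shift.
At the lower boundary (n = 1.32 to n = 1.0) the reflected ray undergoes no phase shift.
Net: one phase inversion between the two reflected rays.
For strong reflection here: 2 n t = (m + ½) λ.
Minimum at m = 0: t = λ / (4 n) = 605 / (4 × 1.32) = 115 nm.

1146 Å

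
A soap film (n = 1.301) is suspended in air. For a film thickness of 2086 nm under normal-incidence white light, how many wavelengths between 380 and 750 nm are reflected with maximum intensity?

7

At the upper boundary (n = 1.0 to n = 1.301) the reflected ray undergoes a half-wave phase shift.
Ray reflecting at the bottom interface goes from n = 1.301 toward n = 1.0: no phase shift.
Net: one phase inversion between the two reflected rays.
So the condition for constructive reflection is 2 n t = (m + ½) λ.
λ = 2 n t / (m + ½) = 5428 / (m + ½) nm.
m=6: 835 nm (IR); m=7: 724 nm (visible); m=8: 639 nm (visible); m=9: 571 nm (visible); m=10: 517 nm (visible); m=11: 472 nm (visible); m=12: 434 nm (visible); m=13: 402 nm (visible); m=14: 374 nm (UV).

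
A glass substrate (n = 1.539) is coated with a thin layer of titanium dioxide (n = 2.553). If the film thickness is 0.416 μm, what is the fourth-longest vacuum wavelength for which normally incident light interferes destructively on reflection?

531 nm

Ray reflecting at the top interface goes from n = 1.0 toward n = 2.553: a half-wave phase shift.
At the lower boundary (n = 2.553 to n = 1.539) the reflected ray undergoes no phase shift.
Net: one phase inversion between the two reflected rays.
So the condition for destructive reflection is 2 n t = m λ.
λ = 2 n t / m. The fourth-longest wavelength is m = 4: λ = 2 × 2.553 × 416 / 4.00 = 531 nm.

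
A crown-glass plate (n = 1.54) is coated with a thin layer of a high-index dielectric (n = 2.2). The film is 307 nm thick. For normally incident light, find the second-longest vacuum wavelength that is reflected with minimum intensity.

At the upper boundary (n = 1.0 to n = 2.2) the reflected ray undergoes a half-wave phase shift.
Bottom surface (2.2 → 1.54): reflection off a lower-index medium gives no phase shift.
Exactly one π shift → a net half-wave offset.
So the condition for destructive reflection is 2 n t = m λ.
λ = 2 n t / m. The second-longest wavelength is m = 2: λ = 2 × 2.2 × 307 / 2.00 = 675 nm.

675 nm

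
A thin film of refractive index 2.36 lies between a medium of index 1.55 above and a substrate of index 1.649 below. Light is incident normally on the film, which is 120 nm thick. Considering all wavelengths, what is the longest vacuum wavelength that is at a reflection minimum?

Ray reflecting at the top interface goes from n = 1.55 toward n = 2.36: a half-wave phase shift.
At the lower boundary (n = 2.36 to n = 1.649) the reflected ray undergoes no phase shift.
Exactly one π shift → a net half-wave offset.
So the condition for destructive reflection is 2 n t = m λ.
λ = 2 n t / m. The longest wavelength is m = 1: λ = 2 × 2.36 × 120 / 1.00 = 566 nm.

566 nm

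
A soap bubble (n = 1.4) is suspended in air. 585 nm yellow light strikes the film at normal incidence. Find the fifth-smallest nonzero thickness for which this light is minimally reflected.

1045 nm

Ray reflecting at the top interface goes from n = 1.0 toward n = 1.4: a half-wave phase shift.
Ray reflecting at the bottom interface goes from n = 1.4 toward n = 1.0: no phase shift.
The two reflections differ by half a wavelength.
So the condition for destructive reflection is 2 n t = m λ.
The fifth-smallest nonzero thickness corresponds to m = 5: t = m λ / (2 n) = 5.00 × 585 / (2 × 1.4) = 1045 nm.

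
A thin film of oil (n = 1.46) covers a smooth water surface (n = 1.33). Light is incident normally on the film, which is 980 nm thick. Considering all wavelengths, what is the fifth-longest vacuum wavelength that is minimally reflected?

572 nm

Top surface (1.0 → 1.46): reflection off a higher-index medium gives a half-wave phase shift.
At the lower boundary (n = 1.46 to n = 1.33) the reflected ray undergoes no phase shift.
Net: one phase inversion between the two reflected rays.
So the condition for destructive reflection is 2 n t = m λ.
λ = 2 n t / m. The fifth-longest wavelength is m = 5: λ = 2 × 1.46 × 980 / 5.00 = 572 nm.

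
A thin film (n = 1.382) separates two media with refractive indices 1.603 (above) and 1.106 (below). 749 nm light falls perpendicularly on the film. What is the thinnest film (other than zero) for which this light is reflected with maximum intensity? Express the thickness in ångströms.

At the upper boundary (n = 1.603 to n = 1.382) the reflected ray undergoes no phase shift.
Bottom surface (1.382 → 1.106): reflection off a lower-index medium gives no phase shift.
Net: no relative phase inversion (both shifts match).
For bright reflection here: 2 n t = m λ.
Minimum nonzero at m = 1: t = λ / (2 n) = 749 / (2 × 1.382) = 271 nm.

2710 Å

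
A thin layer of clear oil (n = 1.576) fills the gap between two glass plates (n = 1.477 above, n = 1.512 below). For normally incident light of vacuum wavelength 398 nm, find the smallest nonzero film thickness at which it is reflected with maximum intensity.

Top surface (1.477 → 1.576): reflection off a higher-index medium gives a half-wave phase shift.
Ray reflecting at the bottom interface goes from n = 1.576 toward n = 1.512: no phase shift.
Exactly one π shift → a net half-wave offset.
With one net inversion, constructive interference in reflection requires 2 n t = (m + ½) λ.
Minimum at m = 0: t = λ / (4 n) = 398 / (4 × 1.576) = 63.1 nm.

63.1 nm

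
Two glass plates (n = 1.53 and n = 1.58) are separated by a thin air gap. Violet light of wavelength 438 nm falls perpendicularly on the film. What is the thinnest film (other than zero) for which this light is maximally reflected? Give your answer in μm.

At the upper boundary (n = 1.53 to n = 1.0) the reflected ray undergoes no phase shift.
Bottom surface (1.0 → 1.58): reflection off a higher-index medium gives a half-wave phase shift.
Net: one phase inversion between the two reflected rays.
So the condition for constructive reflection is 2 n t = (m + ½) λ.
Minimum at m = 0: t = λ / (4 n) = 438 / (4 × 1.0) = 110 nm.

0.110 μm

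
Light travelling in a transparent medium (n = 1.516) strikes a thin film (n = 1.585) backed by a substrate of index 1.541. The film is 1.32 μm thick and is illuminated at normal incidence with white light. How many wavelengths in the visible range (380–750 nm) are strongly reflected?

5

Ray reflecting at the top interface goes from n = 1.516 toward n = 1.585: a half-wave phase shift.
Bottom surface (1.585 → 1.541): reflection off a lower-index medium gives no phase shift.
Exactly one π shift → a net half-wave offset.
For bright reflection here: 2 n t = (m + ½) λ.
λ = 2 n t / (m + ½) = 4184 / (m + ½) nm.
m=5: 761 nm (IR); m=6: 644 nm (visible); m=7: 558 nm (visible); m=8: 492 nm (visible); m=9: 440 nm (visible); m=10: 399 nm (visible); m=11: 364 nm (UV).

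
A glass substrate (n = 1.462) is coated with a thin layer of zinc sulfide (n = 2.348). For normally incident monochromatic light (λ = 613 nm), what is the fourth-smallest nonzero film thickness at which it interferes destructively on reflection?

522 nm

Top surface (1.0 → 2.348): reflection off a higher-index medium gives a half-wave phase shift.
At the lower boundary (n = 2.348 to n = 1.462) the reflected ray undergoes no phase shift.
The two reflections differ by half a wavelength.
For dark reflection here: 2 n t = m λ.
The fourth-smallest nonzero thickness corresponds to m = 4: t = m λ / (2 n) = 4.00 × 613 / (2 × 2.348) = 522 nm.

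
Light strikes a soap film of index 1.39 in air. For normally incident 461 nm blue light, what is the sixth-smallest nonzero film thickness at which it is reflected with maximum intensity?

Top surface (1.0 → 1.39): reflection off a higher-index medium gives a half-wave phase shift.
At the lower boundary (n = 1.39 to n = 1.0) the reflected ray undergoes no phase shift.
Exactly one π shift → a net half-wave offset.
With one net inversion, constructive interference in reflection requires 2 n t = (m + ½) λ.
The sixth-smallest nonzero thickness corresponds to m = 5: t = (m + ½) λ / (2 n) = 5.50 × 461 / (2 × 1.39) = 912 nm.

912 nm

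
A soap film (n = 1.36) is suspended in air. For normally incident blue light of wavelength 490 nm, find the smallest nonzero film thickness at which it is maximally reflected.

At the upper boundary (n = 1.0 to n = 1.36) the reflected ray undergoes a half-wave phase shift.
Bottom surface (1.36 → 1.0): reflection off a lower-index medium gives no phase shift.
Net: one phase inversion between the two reflected rays.
With one net inversion, constructive interference in reflection requires 2 n t = (m + ½) λ.
Minimum at m = 0: t = λ / (4 n) = 490 / (4 × 1.36) = 90.1 nm.

90.1 nm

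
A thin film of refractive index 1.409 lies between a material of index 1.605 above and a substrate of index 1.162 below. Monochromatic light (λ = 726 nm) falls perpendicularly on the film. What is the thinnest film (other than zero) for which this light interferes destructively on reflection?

129 nm

At the upper boundary (n = 1.605 to n = 1.409) the reflected ray undergoes no phase shift.
At the lower boundary (n = 1.409 to n = 1.162) the reflected ray undergoes no phase shift.
Net: no relative phase inversion (both shifts match).
For dark reflection here: 2 n t = (m + ½) λ.
Minimum at m = 0: t = λ / (4 n) = 726 / (4 × 1.409) = 129 nm.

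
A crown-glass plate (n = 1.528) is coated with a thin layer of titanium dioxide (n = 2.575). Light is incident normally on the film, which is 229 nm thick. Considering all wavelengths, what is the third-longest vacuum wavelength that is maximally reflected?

At the upper boundary (n = 1.0 to n = 2.575) the reflected ray undergoes a half-wave phase shift.
Bottom surface (2.575 → 1.528): reflection off a lower-index medium gives no phase shift.
The two reflections differ by half a wavelength.
So the condition for constructive reflection is 2 n t = (m + ½) λ.
λ = 2 n t / (m + ½). The third-longest wavelength is m = 2: λ = 2 × 2.575 × 229 / 2.50 = 472 nm.

472 nm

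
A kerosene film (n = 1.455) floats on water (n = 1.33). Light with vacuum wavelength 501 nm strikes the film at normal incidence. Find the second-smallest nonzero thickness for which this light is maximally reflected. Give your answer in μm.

0.258 μm

Ray reflecting at the top interface goes from n = 1.0 toward n = 1.455: a half-wave phase shift.
Bottom surface (1.455 → 1.33): reflection off a lower-index medium gives no phase shift.
The two reflections differ by half a wavelength.
With one net inversion, constructive interference in reflection requires 2 n t = (m + ½) λ.
The second-smallest nonzero thickness corresponds to m = 1: t = (m + ½) λ / (2 n) = 1.50 × 501 / (2 × 1.455) = 258 nm.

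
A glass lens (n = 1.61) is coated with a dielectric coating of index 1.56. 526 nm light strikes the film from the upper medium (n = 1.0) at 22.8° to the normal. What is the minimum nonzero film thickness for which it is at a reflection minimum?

87.0 nm

Top surface (1.0 → 1.56): reflection off a higher-index medium gives a half-wave phase shift.
Ray reflecting at the bottom interface goes from n = 1.56 toward n = 1.61: a half-wave phase shift.
Zero or two π shifts → no net half-wave offset.
With no net inversion, destructive interference in reflection requires 2 n t cos θ_r = (m + ½) λ.
Snell's law: 1.0 sin 22.8° = 1.56 sin θ_r → sin θ_r = 0.248, cos θ_r = 0.969.
Minimum at m = 0: t = λ / (4 n cos θ_r) = 526 / (4 × 1.56 × 0.969) = 87.0 nm.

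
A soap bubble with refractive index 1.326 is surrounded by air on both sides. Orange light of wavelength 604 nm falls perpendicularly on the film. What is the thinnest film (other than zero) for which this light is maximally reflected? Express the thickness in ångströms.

1139 Å

At the upper boundary (n = 1.0 to n = 1.326) the reflected ray undergoes a half-wave phase shift.
At the lower boundary (n = 1.326 to n = 1.0) the reflected ray undergoes no phase shift.
Net: one phase inversion between the two reflected rays.
So the condition for constructive reflection is 2 n t = (m + ½) λ.
Minimum at m = 0: t = λ / (4 n) = 604 / (4 × 1.326) = 114 nm.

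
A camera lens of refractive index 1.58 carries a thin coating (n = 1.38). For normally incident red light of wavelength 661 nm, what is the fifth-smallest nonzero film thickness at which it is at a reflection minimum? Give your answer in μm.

At the upper boundary (n = 1.0 to n = 1.38) the reflected ray undergoes a half-wave phase shift.
Bottom surface (1.38 → 1.58): reflection off a higher-index medium gives a half-wave phase shift.
The two reflections carry the same phase change, so no net offset.
With no net inversion, destructive interference in reflection requires 2 n t = (m + ½) λ.
The fifth-smallest nonzero thickness corresponds to m = 4: t = (m + ½) λ / (2 n) = 4.50 × 661 / (2 × 1.38) = 1078 nm.

1.08 μm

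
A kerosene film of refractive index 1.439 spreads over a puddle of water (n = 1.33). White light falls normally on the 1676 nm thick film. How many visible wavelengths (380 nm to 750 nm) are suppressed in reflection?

At the upper boundary (n = 1.0 to n = 1.439) the reflected ray undergoes a half-wave phase shift.
At the lower boundary (n = 1.439 to n = 1.33) the reflected ray undergoes no phase shift.
Exactly one π shift → a net half-wave offset.
So the condition for destructive reflection is 2 n t = m λ.
λ = 2 n t / m = 4824 / m nm.
m=6: 804 nm (IR); m=7: 689 nm (visible); m=8: 603 nm (visible); m=9: 536 nm (visible); m=10: 482 nm (visible); m=11: 439 nm (visible); m=12: 402 nm (visible); m=13: 371 nm (UV).

6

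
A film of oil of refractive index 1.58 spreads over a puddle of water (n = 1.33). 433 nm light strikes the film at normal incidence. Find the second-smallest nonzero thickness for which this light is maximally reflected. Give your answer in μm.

0.206 μm

Top surface (1.0 → 1.58): reflection off a higher-index medium gives a half-wave phase shift.
Ray reflecting at the bottom interface goes from n = 1.58 toward n = 1.33: no phase shift.
Net: one phase inversion between the two reflected rays.
So the condition for constructive reflection is 2 n t = (m + ½) λ.
The second-smallest nonzero thickness corresponds to m = 1: t = (m + ½) λ / (2 n) = 1.50 × 433 / (2 × 1.58) = 206 nm.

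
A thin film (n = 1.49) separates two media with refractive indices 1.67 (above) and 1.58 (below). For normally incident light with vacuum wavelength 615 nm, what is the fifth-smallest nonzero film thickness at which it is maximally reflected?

929 nm

Ray reflecting at the top interface goes from n = 1.67 toward n = 1.49: no phase shift.
Bottom surface (1.49 → 1.58): reflection off a higher-index medium gives a half-wave phase shift.
Net: one phase inversion between the two reflected rays.
For maximum reflection here: 2 n t = (m + ½) λ.
The fifth-smallest nonzero thickness corresponds to m = 4: t = (m + ½) λ / (2 n) = 4.50 × 615 / (2 × 1.49) = 929 nm.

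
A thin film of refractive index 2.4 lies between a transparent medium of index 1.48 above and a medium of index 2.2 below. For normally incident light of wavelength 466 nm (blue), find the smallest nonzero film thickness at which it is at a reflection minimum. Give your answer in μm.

0.0971 μm

At the upper boundary (n = 1.48 to n = 2.4) the reflected ray undergoes a half-wave phase shift.
Bottom surface (2.4 → 2.2): reflection off a lower-index medium gives no phase shift.
Net: one phase inversion between the two reflected rays.
So the condition for destructive reflection is 2 n t = m λ.
Minimum nonzero at m = 1: t = λ / (2 n) = 466 / (2 × 2.4) = 97.1 nm.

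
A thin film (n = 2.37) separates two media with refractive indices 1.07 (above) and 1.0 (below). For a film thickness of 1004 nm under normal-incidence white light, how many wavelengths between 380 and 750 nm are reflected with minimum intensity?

Ray reflecting at the top interface goes from n = 1.07 toward n = 2.37: a half-wave phase shift.
Bottom surface (2.37 → 1.0): reflection off a lower-index medium gives no phase shift.
The two reflections differ by half a wavelength.
With one net inversion, destructive interference in reflection requires 2 n t = m λ.
λ = 2 n t / m = 4759 / m nm.
m=6: 793 nm (IR); m=7: 680 nm (visible); m=8: 595 nm (visible); m=9: 529 nm (visible); m=10: 476 nm (visible); m=11: 433 nm (visible); m=12: 397 nm (visible); m=13: 366 nm (UV).

6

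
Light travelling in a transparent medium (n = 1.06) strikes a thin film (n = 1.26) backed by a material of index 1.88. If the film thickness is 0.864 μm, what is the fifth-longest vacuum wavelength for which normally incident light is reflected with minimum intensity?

Top surface (1.06 → 1.26): reflection off a higher-index medium gives a half-wave phase shift.
Ray reflecting at the bottom interface goes from n = 1.26 toward n = 1.88: a half-wave phase shift.
Zero or two π shifts → no net half-wave offset.
So the condition for destructive reflection is 2 n t = (m + ½) λ.
λ = 2 n t / (m + ½). The fifth-longest wavelength is m = 4: λ = 2 × 1.26 × 864 / 4.50 = 484 nm.

484 nm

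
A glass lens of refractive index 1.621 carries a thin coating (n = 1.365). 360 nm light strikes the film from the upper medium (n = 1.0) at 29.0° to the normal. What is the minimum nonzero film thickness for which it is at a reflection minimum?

70.5 nm

Ray reflecting at the top interface goes from n = 1.0 toward n = 1.365: a half-wave phase shift.
Ray reflecting at the bottom interface goes from n = 1.365 toward n = 1.621: a half-wave phase shift.
Zero or two π shifts → no net half-wave offset.
So the condition for destructive reflection is 2 n t cos θ_r = (m + ½) λ.
Snell's law: 1.0 sin 29.0° = 1.365 sin θ_r → sin θ_r = 0.355, cos θ_r = 0.935.
Minimum at m = 0: t = λ / (4 n cos θ_r) = 360 / (4 × 1.365 × 0.935) = 70.5 nm.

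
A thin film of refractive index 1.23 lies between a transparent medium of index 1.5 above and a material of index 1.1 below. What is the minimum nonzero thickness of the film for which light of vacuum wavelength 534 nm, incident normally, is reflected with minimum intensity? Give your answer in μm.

0.109 μm

At the upper boundary (n = 1.5 to n = 1.23) the reflected ray undergoes no phase shift.
Ray reflecting at the bottom interface goes from n = 1.23 toward n = 1.1: no phase shift.
Net: no relative phase inversion (both shifts match).
So the condition for destructive reflection is 2 n t = (m + ½) λ.
Minimum at m = 0: t = λ / (4 n) = 534 / (4 × 1.23) = 109 nm.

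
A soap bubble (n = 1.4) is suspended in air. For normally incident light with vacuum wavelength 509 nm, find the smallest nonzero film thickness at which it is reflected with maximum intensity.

90.9 nm

At the upper boundary (n = 1.0 to n = 1.4) the reflected ray undergoes a half-wave phase shift.
At the lower boundary (n = 1.4 to n = 1.0) the reflected ray undergoes no phase shift.
The two reflections differ by half a wavelength.
So the condition for constructive reflection is 2 n t = (m + ½) λ.
Minimum at m = 0: t = λ / (4 n) = 509 / (4 × 1.4) = 90.9 nm.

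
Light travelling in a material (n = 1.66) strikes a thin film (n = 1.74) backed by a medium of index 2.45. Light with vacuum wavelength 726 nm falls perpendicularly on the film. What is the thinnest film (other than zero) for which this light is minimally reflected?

Ray reflecting at the top interface goes from n = 1.66 toward n = 1.74: a half-wave phase shift.
At the lower boundary (n = 1.74 to n = 2.45) the reflected ray undergoes a half-wave phase shift.
Net: no relative phase inversion (both shifts match).
For weak reflection here: 2 n t = (m + ½) λ.
Minimum at m = 0: t = λ / (4 n) = 726 / (4 × 1.74) = 104 nm.

104 nm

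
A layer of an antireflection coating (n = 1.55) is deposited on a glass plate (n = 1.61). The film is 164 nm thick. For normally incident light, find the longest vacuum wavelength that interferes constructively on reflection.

Top surface (1.0 → 1.55): reflection off a higher-index medium gives a half-wave phase shift.
Ray reflecting at the bottom interface goes from n = 1.55 toward n = 1.61: a half-wave phase shift.
Net: no relative phase inversion (both shifts match).
So the condition for constructive reflection is 2 n t = m λ.
λ = 2 n t / m. The longest wavelength is m = 1: λ = 2 × 1.55 × 164 / 1.00 = 508 nm.

508 nm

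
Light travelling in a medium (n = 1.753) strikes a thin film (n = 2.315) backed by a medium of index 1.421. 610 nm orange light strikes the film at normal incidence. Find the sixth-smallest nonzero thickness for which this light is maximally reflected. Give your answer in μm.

Top surface (1.753 → 2.315): reflection off a higher-index medium gives a half-wave phase shift.
Bottom surface (2.315 → 1.421): reflection off a lower-index medium gives no phase shift.
Net: one phase inversion between the two reflected rays.
With one net inversion, constructive interference in reflection requires 2 n t = (m + ½) λ.
The sixth-smallest nonzero thickness corresponds to m = 5: t = (m + ½) λ / (2 n) = 5.50 × 610 / (2 × 2.315) = 725 nm.

0.725 μm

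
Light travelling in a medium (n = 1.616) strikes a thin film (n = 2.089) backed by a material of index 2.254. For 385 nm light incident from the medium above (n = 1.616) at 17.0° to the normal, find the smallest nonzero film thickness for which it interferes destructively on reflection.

47.3 nm

Top surface (1.616 → 2.089): reflection off a higher-index medium gives a half-wave phase shift.
Ray reflecting at the bottom interface goes from n = 2.089 toward n = 2.254: a half-wave phase shift.
Zero or two π shifts → no net half-wave offset.
With no net inversion, destructive interference in reflection requires 2 n t cos θ_r = (m + ½) λ.
Snell's law: 1.616 sin 17.0° = 2.089 sin θ_r → sin θ_r = 0.226, cos θ_r = 0.974.
Minimum at m = 0: t = λ / (4 n cos θ_r) = 385 / (4 × 2.089 × 0.974) = 47.3 nm.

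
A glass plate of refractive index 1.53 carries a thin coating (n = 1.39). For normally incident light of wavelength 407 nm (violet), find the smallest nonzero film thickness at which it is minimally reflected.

73.2 nm

Ray reflecting at the top interface goes from n = 1.0 toward n = 1.39: a half-wave phase shift.
At the lower boundary (n = 1.39 to n = 1.53) the reflected ray undergoes a half-wave phase shift.
The two reflections carry the same phase change, so no net offset.
With no net inversion, destructive interference in reflection requires 2 n t = (m + ½) λ.
Minimum at m = 0: t = λ / (4 n) = 407 / (4 × 1.39) = 73.2 nm.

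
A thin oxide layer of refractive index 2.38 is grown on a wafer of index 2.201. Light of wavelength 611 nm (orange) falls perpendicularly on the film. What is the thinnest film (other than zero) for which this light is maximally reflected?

At the upper boundary (n = 1.0 to n = 2.38) the reflected ray undergoes a half-wave phase shift.
Ray reflecting at the bottom interface goes from n = 2.38 toward n = 2.201: no phase shift.
Net: one phase inversion between the two reflected rays.
With one net inversion, constructive interference in reflection requires 2 n t = (m + ½) λ.
Minimum at m = 0: t = λ / (4 n) = 611 / (4 × 2.38) = 64.2 nm.

64.2 nm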